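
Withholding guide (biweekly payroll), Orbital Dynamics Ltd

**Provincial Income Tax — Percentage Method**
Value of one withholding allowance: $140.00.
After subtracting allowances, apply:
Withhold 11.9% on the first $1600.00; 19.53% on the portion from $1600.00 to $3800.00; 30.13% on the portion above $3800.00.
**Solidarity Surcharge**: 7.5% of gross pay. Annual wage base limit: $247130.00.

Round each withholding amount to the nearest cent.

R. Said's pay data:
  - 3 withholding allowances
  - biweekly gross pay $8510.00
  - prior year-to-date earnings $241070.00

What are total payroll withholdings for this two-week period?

$2367.14

Provincial Income Tax: taxable = $8510.00 − 3×$140.00 = $8090.00
  $620.06 + 30.13% × ($8090.00 − $3800.00) = $620.06 + 30.13% × $4290.00 = $1912.64
Solidarity Surcharge: cap $247130.00 − YTD $241070.00 = $6060.00 subject; 7.5% × $6060.00 = $454.50
Total: $1912.64 + $454.50 = $2367.14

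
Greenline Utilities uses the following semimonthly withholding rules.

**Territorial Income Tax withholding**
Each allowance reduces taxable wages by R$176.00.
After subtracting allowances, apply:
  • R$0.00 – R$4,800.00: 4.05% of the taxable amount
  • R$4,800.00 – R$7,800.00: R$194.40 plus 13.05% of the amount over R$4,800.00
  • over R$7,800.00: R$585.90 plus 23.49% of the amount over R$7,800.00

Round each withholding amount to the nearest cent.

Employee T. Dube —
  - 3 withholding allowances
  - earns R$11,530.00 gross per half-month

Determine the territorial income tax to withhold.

Territorial Income Tax: taxable = R$11,530.00 − 3×R$176.00 = R$11,002.00
  R$585.90 + 23.49% × (R$11,002.00 − R$7,800.00) = R$585.90 + 23.49% × R$3,202.00 = R$1,338.05

R$1,338.05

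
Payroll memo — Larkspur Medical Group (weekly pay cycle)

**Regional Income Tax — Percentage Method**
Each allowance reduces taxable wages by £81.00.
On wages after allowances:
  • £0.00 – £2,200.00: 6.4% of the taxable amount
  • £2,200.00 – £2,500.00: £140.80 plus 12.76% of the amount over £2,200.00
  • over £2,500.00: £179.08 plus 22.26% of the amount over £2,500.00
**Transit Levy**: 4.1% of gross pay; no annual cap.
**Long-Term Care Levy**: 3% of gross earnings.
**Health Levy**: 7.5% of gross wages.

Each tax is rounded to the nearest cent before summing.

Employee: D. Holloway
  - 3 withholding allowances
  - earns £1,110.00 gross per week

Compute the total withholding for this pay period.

£217.55

Regional Income Tax: taxable = £1,110.00 − 3×£81.00 = £867.00
  6.4% × £867.00 = £55.49
Transit Levy: 4.1% × £1,110.00 = £45.51
Long-Term Care Levy: 3% × £1,110.00 = £33.30
Health Levy: 7.5% × £1,110.00 = £83.25
Total: £55.49 + £45.51 + £33.30 + £83.25 = £217.55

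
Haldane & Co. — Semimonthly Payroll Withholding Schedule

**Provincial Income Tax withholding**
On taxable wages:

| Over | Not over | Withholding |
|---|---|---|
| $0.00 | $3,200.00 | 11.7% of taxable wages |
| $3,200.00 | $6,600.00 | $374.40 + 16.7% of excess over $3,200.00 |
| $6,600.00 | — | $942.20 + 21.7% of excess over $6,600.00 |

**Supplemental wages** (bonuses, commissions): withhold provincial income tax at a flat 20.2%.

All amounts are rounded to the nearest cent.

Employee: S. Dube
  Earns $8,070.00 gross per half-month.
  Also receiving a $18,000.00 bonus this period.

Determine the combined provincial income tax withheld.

$4,897.19

Provincial Income Tax: taxable = $8,070.00
  $942.20 + 21.7% × ($8,070.00 − $6,600.00) = $942.20 + 21.7% × $1,470.00 = $1,261.19
Supplemental (20.2% flat on bonus): 20.2% × $18,000.00 = $3,636.00
Total provincial income tax: $1,261.19 + $3,636.00 = $4,897.19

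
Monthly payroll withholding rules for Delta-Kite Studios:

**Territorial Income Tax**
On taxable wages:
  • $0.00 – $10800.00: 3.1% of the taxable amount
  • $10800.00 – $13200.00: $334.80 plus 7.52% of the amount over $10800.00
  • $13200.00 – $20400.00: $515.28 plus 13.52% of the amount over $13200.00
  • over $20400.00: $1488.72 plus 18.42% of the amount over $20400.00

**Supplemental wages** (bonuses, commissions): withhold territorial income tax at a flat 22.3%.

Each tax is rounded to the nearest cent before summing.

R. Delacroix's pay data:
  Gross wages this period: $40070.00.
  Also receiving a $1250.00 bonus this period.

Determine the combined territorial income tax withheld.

Territorial Income Tax: taxable = $40070.00
  $1488.72 + 18.42% × ($40070.00 − $20400.00) = $1488.72 + 18.42% × $19670.00 = $5111.93
Supplemental (22.3% flat on bonus): 22.3% × $1250.00 = $278.75
Total territorial income tax: $5111.93 + $278.75 = $5390.68

$5390.68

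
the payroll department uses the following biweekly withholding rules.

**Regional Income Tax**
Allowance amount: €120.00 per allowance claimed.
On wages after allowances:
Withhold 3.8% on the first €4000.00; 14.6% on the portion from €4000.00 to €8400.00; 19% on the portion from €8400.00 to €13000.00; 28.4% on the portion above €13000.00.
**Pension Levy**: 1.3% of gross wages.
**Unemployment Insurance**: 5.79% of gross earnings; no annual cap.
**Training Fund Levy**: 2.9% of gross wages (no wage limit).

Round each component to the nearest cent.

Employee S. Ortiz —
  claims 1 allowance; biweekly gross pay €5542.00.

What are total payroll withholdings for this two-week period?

Regional Income Tax: taxable = €5542.00 − 1×€120.00 = €5422.00
  €152.00 + 14.6% × (€5422.00 − €4000.00) = €152.00 + 14.6% × €1422.00 = €359.61
Pension Levy: 1.3% × €5542.00 = €72.05
Unemployment Insurance: 5.79% × €5542.00 = €320.88
Training Fund Levy: 2.9% × €5542.00 = €160.72
Total: €359.61 + €72.05 + €320.88 + €160.72 = €913.26

€913.26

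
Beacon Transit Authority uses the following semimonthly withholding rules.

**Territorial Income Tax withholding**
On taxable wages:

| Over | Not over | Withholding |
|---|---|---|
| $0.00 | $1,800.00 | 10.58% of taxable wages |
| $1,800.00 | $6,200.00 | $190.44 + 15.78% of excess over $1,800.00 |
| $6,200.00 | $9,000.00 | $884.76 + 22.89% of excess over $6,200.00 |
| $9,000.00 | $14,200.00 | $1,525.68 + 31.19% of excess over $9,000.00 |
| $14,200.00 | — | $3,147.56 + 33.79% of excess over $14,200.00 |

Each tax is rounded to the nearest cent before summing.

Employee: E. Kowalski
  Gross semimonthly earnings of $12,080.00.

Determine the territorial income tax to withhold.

Territorial Income Tax: taxable = $12,080.00
  $1,525.68 + 31.19% × ($12,080.00 − $9,000.00) = $1,525.68 + 31.19% × $3,080.00 = $2,486.33

$2,486.33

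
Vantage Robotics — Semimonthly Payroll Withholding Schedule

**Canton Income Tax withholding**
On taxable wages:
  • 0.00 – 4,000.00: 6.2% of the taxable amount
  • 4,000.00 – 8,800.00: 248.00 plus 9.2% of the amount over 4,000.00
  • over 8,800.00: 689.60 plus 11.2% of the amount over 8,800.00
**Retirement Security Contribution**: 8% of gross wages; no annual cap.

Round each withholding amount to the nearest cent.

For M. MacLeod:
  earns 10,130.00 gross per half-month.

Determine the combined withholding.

1,648.96

Canton Income Tax: taxable = 10,130.00
  689.60 + 11.2% × (10,130.00 − 8,800.00) = 689.60 + 11.2% × 1,330.00 = 838.56
Retirement Security Contribution: 8% × 10,130.00 = 810.40
Total: 838.56 + 810.40 = 1,648.96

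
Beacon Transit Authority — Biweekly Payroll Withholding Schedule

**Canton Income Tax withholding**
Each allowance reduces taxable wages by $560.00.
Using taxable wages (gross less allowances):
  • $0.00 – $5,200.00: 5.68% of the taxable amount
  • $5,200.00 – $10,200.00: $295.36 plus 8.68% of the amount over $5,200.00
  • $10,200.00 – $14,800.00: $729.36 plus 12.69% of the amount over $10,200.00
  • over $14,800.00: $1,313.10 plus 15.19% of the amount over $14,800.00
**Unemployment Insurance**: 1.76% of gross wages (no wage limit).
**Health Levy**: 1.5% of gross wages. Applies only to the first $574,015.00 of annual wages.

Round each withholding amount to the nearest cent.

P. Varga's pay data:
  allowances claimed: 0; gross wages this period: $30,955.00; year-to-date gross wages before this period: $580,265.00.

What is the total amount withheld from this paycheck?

$4,311.85

Canton Income Tax: taxable = $30,955.00
  $1,313.10 + 15.19% × ($30,955.00 − $14,800.00) = $1,313.10 + 15.19% × $16,155.00 = $3,767.04
Unemployment Insurance: 1.76% × $30,955.00 = $544.81
Health Levy: YTD $580,265.00 ≥ cap $574,015.00 → $0.00
Total: $3,767.04 + $544.81 + $0.00 = $4,311.85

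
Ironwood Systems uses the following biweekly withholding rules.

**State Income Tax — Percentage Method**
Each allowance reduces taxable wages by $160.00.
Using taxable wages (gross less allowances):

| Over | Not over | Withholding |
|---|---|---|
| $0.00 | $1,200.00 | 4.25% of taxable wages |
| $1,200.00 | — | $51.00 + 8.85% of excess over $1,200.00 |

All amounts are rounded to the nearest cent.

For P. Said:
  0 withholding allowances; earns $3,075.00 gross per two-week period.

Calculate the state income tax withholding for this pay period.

$216.94

State Income Tax: taxable = $3,075.00
  $51.00 + 8.85% × ($3,075.00 − $1,200.00) = $51.00 + 8.85% × $1,875.00 = $216.94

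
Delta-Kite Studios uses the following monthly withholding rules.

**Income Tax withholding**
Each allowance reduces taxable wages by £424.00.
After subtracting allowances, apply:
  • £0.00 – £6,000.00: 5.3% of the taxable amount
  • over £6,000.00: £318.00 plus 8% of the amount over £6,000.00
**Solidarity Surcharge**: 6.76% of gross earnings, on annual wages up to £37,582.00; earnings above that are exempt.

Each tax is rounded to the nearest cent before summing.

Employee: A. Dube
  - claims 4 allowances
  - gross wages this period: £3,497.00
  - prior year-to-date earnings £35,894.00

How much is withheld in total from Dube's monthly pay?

£209.56

Income Tax: taxable = £3,497.00 − 4×£424.00 = £1,801.00
  5.3% × £1,801.00 = £95.45
Solidarity Surcharge: cap £37,582.00 − YTD £35,894.00 = £1,688.00 subject; 6.76% × £1,688.00 = £114.11
Total: £95.45 + £114.11 = £209.56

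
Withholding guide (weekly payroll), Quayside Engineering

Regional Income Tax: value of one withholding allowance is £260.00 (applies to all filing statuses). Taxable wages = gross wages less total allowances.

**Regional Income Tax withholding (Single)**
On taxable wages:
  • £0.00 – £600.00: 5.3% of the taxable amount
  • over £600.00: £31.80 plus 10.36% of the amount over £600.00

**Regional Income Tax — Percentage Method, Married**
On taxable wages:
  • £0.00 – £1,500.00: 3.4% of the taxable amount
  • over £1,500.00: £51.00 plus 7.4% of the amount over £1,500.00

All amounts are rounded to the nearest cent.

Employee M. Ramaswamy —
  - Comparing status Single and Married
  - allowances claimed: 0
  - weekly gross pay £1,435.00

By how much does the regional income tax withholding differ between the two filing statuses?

£69.52

Regional Income Tax (Single): taxable = £1,435.00
  £31.80 + 10.36% × (£1,435.00 − £600.00) = £31.80 + 10.36% × £835.00 = £118.31
Regional Income Tax (Married): taxable = £1,435.00
  3.4% × £1,435.00 = £48.79
Difference: |£118.31 − £48.79| = £69.52 (higher under Single)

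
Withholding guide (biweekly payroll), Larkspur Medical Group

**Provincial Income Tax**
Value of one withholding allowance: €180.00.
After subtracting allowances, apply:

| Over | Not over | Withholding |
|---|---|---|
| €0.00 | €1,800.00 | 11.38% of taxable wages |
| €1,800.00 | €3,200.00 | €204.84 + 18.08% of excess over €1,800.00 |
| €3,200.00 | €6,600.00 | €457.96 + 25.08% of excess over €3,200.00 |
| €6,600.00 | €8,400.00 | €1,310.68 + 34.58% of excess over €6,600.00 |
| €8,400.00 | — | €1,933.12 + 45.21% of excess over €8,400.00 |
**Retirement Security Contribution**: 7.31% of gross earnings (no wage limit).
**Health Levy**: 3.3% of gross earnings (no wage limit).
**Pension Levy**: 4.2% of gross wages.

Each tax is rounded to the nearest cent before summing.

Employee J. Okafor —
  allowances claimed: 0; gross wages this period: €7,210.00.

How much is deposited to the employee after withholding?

Provincial Income Tax: taxable = €7,210.00
  €1,310.68 + 34.58% × (€7,210.00 − €6,600.00) = €1,310.68 + 34.58% × €610.00 = €1,521.62
Retirement Security Contribution: 7.31% × €7,210.00 = €527.05
Health Levy: 3.3% × €7,210.00 = €237.93
Pension Levy: 4.2% × €7,210.00 = €302.82
Total withheld: €1,521.62 + €527.05 + €237.93 + €302.82 = €2,589.42
Net pay: €7,210.00 − €2,589.42 = €4,620.58

€4,620.58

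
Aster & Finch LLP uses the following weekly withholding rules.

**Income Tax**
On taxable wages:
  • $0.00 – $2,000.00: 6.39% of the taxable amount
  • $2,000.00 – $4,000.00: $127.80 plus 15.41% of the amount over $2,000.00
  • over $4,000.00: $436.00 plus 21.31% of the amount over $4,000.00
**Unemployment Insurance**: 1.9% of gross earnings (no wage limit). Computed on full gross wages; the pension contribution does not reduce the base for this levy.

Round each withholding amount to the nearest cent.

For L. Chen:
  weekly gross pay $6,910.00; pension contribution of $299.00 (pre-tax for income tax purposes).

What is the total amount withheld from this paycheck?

$1,123.69

Income Tax: taxable = $6,910.00 − $299.00 = $6,611.00
  $436.00 + 21.31% × ($6,611.00 − $4,000.00) = $436.00 + 21.31% × $2,611.00 = $992.40
Unemployment Insurance: 1.9% × $6,910.00 = $131.29
Total: $992.40 + $131.29 = $1,123.69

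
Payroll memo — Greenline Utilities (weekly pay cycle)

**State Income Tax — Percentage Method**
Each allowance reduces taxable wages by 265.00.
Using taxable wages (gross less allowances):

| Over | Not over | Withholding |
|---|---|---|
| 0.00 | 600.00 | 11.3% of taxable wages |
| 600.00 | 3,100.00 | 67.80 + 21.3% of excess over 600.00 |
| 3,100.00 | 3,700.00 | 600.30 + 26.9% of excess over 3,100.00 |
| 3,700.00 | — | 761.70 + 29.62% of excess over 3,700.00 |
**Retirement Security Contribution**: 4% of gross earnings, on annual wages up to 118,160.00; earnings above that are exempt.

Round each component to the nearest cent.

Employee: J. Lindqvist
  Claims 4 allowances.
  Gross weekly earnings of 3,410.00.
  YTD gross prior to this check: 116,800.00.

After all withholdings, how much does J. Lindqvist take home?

State Income Tax: taxable = 3,410.00 − 4×265.00 = 2,350.00
  67.80 + 21.3% × (2,350.00 − 600.00) = 67.80 + 21.3% × 1,750.00 = 440.55
Retirement Security Contribution: cap 118,160.00 − YTD 116,800.00 = 1,360.00 subject; 4% × 1,360.00 = 54.40
Total withheld: 440.55 + 54.40 = 494.95
Net pay: 3,410.00 − 494.95 = 2,915.05

2,915.05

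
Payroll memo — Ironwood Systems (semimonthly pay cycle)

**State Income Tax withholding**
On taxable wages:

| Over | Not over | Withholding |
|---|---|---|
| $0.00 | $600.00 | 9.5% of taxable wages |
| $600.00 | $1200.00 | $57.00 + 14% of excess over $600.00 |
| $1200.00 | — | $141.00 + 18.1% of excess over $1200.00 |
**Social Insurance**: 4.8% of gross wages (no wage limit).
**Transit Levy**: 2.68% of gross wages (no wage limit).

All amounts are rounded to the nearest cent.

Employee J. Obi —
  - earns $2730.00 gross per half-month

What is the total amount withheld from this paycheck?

State Income Tax: taxable = $2730.00
  $141.00 + 18.1% × ($2730.00 − $1200.00) = $141.00 + 18.1% × $1530.00 = $417.93
Social Insurance: 4.8% × $2730.00 = $131.04
Transit Levy: 2.68% × $2730.00 = $73.16
Total: $417.93 + $131.04 + $73.16 = $622.13

$622.13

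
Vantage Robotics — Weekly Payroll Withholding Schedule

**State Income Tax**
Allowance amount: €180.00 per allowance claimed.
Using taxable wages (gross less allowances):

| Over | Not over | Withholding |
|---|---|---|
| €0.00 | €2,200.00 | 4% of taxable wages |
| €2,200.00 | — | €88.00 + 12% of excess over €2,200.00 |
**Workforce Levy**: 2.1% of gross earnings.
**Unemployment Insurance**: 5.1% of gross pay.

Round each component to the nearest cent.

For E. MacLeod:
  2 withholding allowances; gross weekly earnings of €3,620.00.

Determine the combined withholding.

€475.84

State Income Tax: taxable = €3,620.00 − 2×€180.00 = €3,260.00
  €88.00 + 12% × (€3,260.00 − €2,200.00) = €88.00 + 12% × €1,060.00 = €215.20
Workforce Levy: 2.1% × €3,620.00 = €76.02
Unemployment Insurance: 5.1% × €3,620.00 = €184.62
Total: €215.20 + €76.02 + €184.62 = €475.84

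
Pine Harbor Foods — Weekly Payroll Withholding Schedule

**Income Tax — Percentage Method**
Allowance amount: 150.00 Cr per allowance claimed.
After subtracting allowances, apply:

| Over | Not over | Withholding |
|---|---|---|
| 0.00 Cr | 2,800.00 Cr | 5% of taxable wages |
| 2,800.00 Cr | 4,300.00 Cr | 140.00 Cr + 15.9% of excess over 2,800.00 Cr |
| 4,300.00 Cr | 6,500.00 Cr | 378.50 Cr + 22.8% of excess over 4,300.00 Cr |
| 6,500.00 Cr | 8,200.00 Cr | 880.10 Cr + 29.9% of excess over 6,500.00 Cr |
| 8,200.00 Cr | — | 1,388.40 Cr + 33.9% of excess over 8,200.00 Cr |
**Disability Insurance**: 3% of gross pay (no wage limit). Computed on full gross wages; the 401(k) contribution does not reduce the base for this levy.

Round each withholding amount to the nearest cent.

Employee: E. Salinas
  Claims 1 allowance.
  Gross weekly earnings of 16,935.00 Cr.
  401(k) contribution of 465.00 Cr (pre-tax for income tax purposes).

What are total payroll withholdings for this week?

Income Tax: taxable = 16,935.00 Cr − 465.00 Cr − 1×150.00 Cr = 16,320.00 Cr
  1,388.40 Cr + 33.9% × (16,320.00 Cr − 8,200.00 Cr) = 1,388.40 Cr + 33.9% × 8,120.00 Cr = 4,141.08 Cr
Disability Insurance: 3% × 16,935.00 Cr = 508.05 Cr
Total: 4,141.08 Cr + 508.05 Cr = 4,649.13 Cr

4,649.13 Cr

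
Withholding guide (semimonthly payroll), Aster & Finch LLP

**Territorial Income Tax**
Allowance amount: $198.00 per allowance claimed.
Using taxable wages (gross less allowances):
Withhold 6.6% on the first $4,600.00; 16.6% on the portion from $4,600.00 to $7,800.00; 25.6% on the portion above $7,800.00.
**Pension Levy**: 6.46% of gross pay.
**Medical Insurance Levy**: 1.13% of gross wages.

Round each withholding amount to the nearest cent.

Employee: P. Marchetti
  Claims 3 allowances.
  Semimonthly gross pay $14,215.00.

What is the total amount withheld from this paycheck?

$3,403.90

Territorial Income Tax: taxable = $14,215.00 − 3×$198.00 = $13,621.00
  $834.80 + 25.6% × ($13,621.00 − $7,800.00) = $834.80 + 25.6% × $5,821.00 = $2,324.98
Pension Levy: 6.46% × $14,215.00 = $918.29
Medical Insurance Levy: 1.13% × $14,215.00 = $160.63
Total: $2,324.98 + $918.29 + $160.63 = $3,403.90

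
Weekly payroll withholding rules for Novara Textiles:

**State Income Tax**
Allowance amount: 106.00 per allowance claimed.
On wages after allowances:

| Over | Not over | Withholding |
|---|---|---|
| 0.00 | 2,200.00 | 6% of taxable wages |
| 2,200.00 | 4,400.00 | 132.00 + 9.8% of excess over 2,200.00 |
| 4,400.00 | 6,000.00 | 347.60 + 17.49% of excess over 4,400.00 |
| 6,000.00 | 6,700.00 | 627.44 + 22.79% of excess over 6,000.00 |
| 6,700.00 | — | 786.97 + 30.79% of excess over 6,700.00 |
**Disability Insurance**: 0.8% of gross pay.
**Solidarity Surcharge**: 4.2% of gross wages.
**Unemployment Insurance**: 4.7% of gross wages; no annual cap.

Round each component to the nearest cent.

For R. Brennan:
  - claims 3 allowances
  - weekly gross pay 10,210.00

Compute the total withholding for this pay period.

State Income Tax: taxable = 10,210.00 − 3×106.00 = 9,892.00
  786.97 + 30.79% × (9,892.00 − 6,700.00) = 786.97 + 30.79% × 3,192.00 = 1,769.79
Disability Insurance: 0.8% × 10,210.00 = 81.68
Solidarity Surcharge: 4.2% × 10,210.00 = 428.82
Unemployment Insurance: 4.7% × 10,210.00 = 479.87
Total: 1,769.79 + 81.68 + 428.82 + 479.87 = 2,760.16

2,760.16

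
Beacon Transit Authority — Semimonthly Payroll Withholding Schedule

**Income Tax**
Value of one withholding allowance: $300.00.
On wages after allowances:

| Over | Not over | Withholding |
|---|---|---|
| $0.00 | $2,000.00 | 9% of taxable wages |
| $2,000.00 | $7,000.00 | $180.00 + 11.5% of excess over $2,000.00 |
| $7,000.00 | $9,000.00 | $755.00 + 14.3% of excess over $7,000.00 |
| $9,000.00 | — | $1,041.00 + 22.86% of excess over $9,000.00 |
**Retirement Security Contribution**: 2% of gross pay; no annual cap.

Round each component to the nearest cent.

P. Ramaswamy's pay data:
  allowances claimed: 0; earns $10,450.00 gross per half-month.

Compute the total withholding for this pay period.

Income Tax: taxable = $10,450.00
  $1,041.00 + 22.86% × ($10,450.00 − $9,000.00) = $1,041.00 + 22.86% × $1,450.00 = $1,372.47
Retirement Security Contribution: 2% × $10,450.00 = $209.00
Total: $1,372.47 + $209.00 = $1,581.47

$1,581.47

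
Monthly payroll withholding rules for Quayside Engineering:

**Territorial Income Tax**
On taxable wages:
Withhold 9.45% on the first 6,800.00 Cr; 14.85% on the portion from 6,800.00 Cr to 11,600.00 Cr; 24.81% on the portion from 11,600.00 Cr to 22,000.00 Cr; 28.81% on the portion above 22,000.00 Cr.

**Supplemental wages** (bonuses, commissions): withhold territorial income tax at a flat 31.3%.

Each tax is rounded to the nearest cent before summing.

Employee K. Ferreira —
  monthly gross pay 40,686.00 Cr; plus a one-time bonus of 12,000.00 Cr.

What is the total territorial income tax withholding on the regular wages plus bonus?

13,075.08 Cr

Territorial Income Tax: taxable = 40,686.00 Cr
  3,935.64 Cr + 28.81% × (40,686.00 Cr − 22,000.00 Cr) = 3,935.64 Cr + 28.81% × 18,686.00 Cr = 9,319.08 Cr
Supplemental (31.3% flat on bonus): 31.3% × 12,000.00 Cr = 3,756.00 Cr
Total territorial income tax: 9,319.08 Cr + 3,756.00 Cr = 13,075.08 Cr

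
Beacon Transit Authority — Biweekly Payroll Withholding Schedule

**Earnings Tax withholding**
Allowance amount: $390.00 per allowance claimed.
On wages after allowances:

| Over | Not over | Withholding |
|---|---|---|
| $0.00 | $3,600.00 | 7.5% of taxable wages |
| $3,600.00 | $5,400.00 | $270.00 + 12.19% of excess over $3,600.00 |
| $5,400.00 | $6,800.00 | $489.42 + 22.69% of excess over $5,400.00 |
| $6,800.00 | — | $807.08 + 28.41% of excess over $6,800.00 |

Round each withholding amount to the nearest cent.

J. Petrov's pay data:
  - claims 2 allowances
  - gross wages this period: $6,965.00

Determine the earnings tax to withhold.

Earnings Tax: taxable = $6,965.00 − 2×$390.00 = $6,185.00
  $489.42 + 22.69% × ($6,185.00 − $5,400.00) = $489.42 + 22.69% × $785.00 = $667.54

$667.54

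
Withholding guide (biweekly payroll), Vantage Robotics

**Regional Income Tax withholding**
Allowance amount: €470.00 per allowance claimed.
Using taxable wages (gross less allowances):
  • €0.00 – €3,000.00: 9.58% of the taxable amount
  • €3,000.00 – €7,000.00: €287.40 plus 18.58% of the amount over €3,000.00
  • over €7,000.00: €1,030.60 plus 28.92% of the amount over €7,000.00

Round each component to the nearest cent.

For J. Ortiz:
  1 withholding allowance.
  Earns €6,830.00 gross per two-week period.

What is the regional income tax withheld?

Regional Income Tax: taxable = €6,830.00 − 1×€470.00 = €6,360.00
  €287.40 + 18.58% × (€6,360.00 − €3,000.00) = €287.40 + 18.58% × €3,360.00 = €911.69

€911.69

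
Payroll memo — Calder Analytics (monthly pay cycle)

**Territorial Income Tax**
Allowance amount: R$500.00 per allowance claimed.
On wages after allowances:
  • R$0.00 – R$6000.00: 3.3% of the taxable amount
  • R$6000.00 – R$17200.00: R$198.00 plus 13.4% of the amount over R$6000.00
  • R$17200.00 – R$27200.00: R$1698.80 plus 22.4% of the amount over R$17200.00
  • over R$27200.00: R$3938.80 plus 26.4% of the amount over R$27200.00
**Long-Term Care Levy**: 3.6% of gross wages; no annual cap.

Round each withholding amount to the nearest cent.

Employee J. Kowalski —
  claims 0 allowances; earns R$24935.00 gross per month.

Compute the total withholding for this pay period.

Territorial Income Tax: taxable = R$24935.00
  R$1698.80 + 22.4% × (R$24935.00 − R$17200.00) = R$1698.80 + 22.4% × R$7735.00 = R$3431.44
Long-Term Care Levy: 3.6% × R$24935.00 = R$897.66
Total: R$3431.44 + R$897.66 = R$4329.10

R$4329.10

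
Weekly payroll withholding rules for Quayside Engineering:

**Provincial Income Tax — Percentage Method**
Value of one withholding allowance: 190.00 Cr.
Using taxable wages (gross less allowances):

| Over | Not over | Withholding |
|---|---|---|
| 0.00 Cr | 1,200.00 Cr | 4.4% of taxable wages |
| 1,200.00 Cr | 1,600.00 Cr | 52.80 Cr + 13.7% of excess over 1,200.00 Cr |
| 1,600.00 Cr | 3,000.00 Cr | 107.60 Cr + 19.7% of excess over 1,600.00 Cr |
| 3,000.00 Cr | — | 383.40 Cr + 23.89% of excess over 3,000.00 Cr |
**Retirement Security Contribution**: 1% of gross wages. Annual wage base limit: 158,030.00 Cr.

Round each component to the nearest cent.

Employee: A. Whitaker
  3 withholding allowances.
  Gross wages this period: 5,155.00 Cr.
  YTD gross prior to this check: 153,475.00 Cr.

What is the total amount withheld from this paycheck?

Provincial Income Tax: taxable = 5,155.00 Cr − 3×190.00 Cr = 4,585.00 Cr
  383.40 Cr + 23.89% × (4,585.00 Cr − 3,000.00 Cr) = 383.40 Cr + 23.89% × 1,585.00 Cr = 762.06 Cr
Retirement Security Contribution: cap 158,030.00 Cr − YTD 153,475.00 Cr = 4,555.00 Cr subject; 1% × 4,555.00 Cr = 45.55 Cr
Total: 762.06 Cr + 45.55 Cr = 807.61 Cr

807.61 Cr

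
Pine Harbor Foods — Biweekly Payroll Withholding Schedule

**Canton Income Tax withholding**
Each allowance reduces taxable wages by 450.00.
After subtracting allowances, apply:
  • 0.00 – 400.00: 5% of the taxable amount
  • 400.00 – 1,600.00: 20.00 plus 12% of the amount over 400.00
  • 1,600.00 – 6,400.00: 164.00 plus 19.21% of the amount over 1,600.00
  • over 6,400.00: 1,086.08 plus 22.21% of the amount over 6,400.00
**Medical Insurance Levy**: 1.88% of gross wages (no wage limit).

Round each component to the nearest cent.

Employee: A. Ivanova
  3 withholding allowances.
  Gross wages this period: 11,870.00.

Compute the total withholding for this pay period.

2,224.29

Canton Income Tax: taxable = 11,870.00 − 3×450.00 = 10,520.00
  1,086.08 + 22.21% × (10,520.00 − 6,400.00) = 1,086.08 + 22.21% × 4,120.00 = 2,001.13
Medical Insurance Levy: 1.88% × 11,870.00 = 223.16
Total: 2,001.13 + 223.16 = 2,224.29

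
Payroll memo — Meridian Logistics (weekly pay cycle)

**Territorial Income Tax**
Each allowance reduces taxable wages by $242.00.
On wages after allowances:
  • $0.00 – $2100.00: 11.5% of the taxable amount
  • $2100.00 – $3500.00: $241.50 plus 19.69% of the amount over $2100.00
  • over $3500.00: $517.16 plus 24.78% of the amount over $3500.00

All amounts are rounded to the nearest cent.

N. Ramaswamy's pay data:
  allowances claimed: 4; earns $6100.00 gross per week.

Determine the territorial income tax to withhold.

Territorial Income Tax: taxable = $6100.00 − 4×$242.00 = $5132.00
  $517.16 + 24.78% × ($5132.00 − $3500.00) = $517.16 + 24.78% × $1632.00 = $921.57

$921.57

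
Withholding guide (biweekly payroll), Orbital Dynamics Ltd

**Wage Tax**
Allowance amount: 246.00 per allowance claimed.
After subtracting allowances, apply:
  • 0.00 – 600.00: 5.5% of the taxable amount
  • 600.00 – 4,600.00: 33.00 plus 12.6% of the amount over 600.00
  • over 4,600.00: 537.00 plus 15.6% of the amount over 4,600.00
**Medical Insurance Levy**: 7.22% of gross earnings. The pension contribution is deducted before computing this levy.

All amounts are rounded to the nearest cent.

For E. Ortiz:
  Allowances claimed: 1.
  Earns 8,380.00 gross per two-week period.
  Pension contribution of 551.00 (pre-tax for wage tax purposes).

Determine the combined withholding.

Wage Tax: taxable = 8,380.00 − 551.00 − 1×246.00 = 7,583.00
  537.00 + 15.6% × (7,583.00 − 4,600.00) = 537.00 + 15.6% × 2,983.00 = 1,002.35
Medical Insurance Levy: 7.22% × 7,829.00 = 565.25
Total: 1,002.35 + 565.25 = 1,567.60

1,567.60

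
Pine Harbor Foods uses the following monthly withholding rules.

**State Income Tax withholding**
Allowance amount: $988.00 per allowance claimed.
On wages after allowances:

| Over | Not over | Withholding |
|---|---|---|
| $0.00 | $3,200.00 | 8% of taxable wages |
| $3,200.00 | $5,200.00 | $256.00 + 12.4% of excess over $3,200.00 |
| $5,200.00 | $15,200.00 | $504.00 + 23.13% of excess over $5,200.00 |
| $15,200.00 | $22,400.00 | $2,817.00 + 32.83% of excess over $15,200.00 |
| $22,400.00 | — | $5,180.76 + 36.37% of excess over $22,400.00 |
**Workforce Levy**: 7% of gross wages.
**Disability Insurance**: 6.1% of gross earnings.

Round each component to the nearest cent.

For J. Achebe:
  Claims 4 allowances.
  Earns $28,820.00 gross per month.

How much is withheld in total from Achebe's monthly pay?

$9,853.79

State Income Tax: taxable = $28,820.00 − 4×$988.00 = $24,868.00
  $5,180.76 + 36.37% × ($24,868.00 − $22,400.00) = $5,180.76 + 36.37% × $2,468.00 = $6,078.37
Workforce Levy: 7% × $28,820.00 = $2,017.40
Disability Insurance: 6.1% × $28,820.00 = $1,758.02
Total: $6,078.37 + $2,017.40 + $1,758.02 = $9,853.79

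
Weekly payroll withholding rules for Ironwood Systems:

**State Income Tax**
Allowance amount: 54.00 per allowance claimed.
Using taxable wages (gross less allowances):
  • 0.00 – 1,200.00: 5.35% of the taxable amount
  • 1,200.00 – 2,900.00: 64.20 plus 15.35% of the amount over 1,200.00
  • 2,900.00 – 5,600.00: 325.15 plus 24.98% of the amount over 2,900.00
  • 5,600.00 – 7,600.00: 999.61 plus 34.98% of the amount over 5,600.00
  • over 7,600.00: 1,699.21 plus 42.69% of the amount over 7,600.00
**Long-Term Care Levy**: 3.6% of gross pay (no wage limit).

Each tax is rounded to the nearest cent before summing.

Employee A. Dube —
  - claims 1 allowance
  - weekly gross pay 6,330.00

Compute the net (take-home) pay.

State Income Tax: taxable = 6,330.00 − 1×54.00 = 6,276.00
  999.61 + 34.98% × (6,276.00 − 5,600.00) = 999.61 + 34.98% × 676.00 = 1,236.07
Long-Term Care Levy: 3.6% × 6,330.00 = 227.88
Total withheld: 1,236.07 + 227.88 = 1,463.95
Net pay: 6,330.00 − 1,463.95 = 4,866.05

4,866.05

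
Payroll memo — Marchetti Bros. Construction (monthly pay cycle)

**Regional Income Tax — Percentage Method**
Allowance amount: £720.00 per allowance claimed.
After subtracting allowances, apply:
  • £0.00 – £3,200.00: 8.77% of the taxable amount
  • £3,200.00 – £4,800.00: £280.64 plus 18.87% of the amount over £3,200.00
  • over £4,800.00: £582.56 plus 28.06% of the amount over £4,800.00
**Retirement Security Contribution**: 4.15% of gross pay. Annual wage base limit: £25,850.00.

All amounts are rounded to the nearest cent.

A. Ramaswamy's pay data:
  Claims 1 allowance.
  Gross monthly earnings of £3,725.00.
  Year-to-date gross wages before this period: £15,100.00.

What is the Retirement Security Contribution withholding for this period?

£154.59

Retirement Security Contribution: 4.15% × £3,725.00 = £154.59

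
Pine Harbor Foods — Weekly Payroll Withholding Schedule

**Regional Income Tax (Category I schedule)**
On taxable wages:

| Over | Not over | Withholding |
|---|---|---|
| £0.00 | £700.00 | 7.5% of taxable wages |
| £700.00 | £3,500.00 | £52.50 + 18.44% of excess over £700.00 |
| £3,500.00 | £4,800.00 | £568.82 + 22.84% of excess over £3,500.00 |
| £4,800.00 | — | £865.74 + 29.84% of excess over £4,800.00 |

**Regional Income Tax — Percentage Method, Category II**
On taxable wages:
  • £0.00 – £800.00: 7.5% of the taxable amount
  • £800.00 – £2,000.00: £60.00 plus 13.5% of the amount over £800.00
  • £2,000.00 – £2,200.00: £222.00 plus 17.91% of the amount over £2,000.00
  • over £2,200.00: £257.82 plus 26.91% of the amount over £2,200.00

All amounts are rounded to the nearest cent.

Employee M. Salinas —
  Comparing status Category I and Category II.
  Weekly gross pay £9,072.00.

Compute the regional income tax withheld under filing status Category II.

£2,107.08

Regional Income Tax (Category II): taxable = £9,072.00
  £257.82 + 26.91% × (£9,072.00 − £2,200.00) = £257.82 + 26.91% × £6,872.00 = £2,107.08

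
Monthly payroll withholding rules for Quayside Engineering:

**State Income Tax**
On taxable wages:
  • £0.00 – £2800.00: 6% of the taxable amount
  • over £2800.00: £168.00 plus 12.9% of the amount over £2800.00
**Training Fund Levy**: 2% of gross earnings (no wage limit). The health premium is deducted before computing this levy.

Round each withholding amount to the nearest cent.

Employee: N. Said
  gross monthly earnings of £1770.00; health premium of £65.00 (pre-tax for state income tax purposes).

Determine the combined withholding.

£136.40

State Income Tax: taxable = £1770.00 − £65.00 = £1705.00
  6% × £1705.00 = £102.30
Training Fund Levy: 2% × £1705.00 = £34.10
Total: £102.30 + £34.10 = £136.40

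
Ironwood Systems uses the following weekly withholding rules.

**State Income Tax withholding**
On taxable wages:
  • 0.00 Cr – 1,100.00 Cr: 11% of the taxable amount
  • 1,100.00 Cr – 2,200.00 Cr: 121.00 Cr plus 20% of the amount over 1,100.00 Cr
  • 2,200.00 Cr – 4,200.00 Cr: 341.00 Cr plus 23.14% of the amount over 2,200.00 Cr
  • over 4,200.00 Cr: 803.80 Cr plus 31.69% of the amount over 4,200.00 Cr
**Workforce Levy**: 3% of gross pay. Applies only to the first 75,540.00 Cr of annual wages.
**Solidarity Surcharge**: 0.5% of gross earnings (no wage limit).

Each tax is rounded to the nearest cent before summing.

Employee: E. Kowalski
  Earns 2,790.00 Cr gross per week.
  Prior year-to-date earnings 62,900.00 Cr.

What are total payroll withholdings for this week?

State Income Tax: taxable = 2,790.00 Cr
  341.00 Cr + 23.14% × (2,790.00 Cr − 2,200.00 Cr) = 341.00 Cr + 23.14% × 590.00 Cr = 477.53 Cr
Workforce Levy: 3% × 2,790.00 Cr = 83.70 Cr
Solidarity Surcharge: 0.5% × 2,790.00 Cr = 13.95 Cr
Total: 477.53 Cr + 83.70 Cr + 13.95 Cr = 575.18 Cr

575.18 Cr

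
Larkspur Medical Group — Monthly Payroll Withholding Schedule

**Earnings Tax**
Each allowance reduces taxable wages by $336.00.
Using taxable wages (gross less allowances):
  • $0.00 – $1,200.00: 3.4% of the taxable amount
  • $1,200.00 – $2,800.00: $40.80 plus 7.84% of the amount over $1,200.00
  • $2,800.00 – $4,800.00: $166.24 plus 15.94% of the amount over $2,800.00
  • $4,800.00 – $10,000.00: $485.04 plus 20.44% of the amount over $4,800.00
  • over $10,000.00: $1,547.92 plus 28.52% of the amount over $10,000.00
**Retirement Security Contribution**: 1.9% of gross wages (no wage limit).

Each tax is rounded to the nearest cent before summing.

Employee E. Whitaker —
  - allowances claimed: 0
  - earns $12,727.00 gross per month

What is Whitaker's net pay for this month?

Earnings Tax: taxable = $12,727.00
  $1,547.92 + 28.52% × ($12,727.00 − $10,000.00) = $1,547.92 + 28.52% × $2,727.00 = $2,325.66
Retirement Security Contribution: 1.9% × $12,727.00 = $241.81
Total withheld: $2,325.66 + $241.81 = $2,567.47
Net pay: $12,727.00 − $2,567.47 = $10,159.53

$10,159.53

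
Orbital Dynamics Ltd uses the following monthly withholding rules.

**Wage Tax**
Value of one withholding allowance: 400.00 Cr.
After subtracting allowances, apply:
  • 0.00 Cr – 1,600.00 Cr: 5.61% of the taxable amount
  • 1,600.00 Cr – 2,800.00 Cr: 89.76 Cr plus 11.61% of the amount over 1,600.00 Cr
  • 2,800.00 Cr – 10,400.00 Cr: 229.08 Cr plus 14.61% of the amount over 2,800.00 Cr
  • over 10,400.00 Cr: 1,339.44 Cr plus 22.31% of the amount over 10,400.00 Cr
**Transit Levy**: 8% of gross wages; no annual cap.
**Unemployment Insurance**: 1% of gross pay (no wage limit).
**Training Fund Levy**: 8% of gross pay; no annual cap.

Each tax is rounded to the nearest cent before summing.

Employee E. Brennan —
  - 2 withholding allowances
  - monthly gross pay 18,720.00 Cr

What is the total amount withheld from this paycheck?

Wage Tax: taxable = 18,720.00 Cr − 2×400.00 Cr = 17,920.00 Cr
  1,339.44 Cr + 22.31% × (17,920.00 Cr − 10,400.00 Cr) = 1,339.44 Cr + 22.31% × 7,520.00 Cr = 3,017.15 Cr
Transit Levy: 8% × 18,720.00 Cr = 1,497.60 Cr
Unemployment Insurance: 1% × 18,720.00 Cr = 187.20 Cr
Training Fund Levy: 8% × 18,720.00 Cr = 1,497.60 Cr
Total: 3,017.15 Cr + 1,497.60 Cr + 187.20 Cr + 1,497.60 Cr = 6,199.55 Cr

6,199.55 Cr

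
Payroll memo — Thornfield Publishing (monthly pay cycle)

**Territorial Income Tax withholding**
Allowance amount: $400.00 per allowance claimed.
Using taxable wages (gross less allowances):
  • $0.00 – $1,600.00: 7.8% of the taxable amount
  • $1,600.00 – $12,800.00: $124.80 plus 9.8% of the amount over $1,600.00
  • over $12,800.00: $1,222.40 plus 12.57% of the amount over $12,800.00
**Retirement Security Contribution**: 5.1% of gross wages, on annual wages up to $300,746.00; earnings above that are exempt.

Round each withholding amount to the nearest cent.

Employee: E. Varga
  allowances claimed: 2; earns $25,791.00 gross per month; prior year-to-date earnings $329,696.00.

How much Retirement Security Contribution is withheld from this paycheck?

Retirement Security Contribution: YTD $329,696.00 ≥ cap $300,746.00 → $0.00

$0.00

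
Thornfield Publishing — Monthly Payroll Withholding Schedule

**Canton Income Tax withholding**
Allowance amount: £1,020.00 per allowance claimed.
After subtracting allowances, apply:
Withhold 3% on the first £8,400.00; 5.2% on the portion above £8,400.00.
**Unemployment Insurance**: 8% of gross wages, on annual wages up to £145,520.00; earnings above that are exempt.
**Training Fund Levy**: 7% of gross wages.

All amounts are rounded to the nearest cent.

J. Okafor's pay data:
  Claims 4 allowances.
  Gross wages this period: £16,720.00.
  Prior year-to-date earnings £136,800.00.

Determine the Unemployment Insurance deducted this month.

Unemployment Insurance: cap £145,520.00 − YTD £136,800.00 = £8,720.00 subject; 8% × £8,720.00 = £697.60

£697.60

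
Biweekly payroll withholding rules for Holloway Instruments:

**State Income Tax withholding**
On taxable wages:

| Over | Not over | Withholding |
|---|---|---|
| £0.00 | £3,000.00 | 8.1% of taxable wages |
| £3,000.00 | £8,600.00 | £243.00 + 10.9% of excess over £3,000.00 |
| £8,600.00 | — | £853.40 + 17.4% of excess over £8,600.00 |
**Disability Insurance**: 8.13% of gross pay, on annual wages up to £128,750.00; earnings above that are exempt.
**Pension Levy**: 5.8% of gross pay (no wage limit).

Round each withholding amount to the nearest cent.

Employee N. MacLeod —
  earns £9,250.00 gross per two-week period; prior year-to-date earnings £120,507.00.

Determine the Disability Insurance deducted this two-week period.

£670.16

Disability Insurance: cap £128,750.00 − YTD £120,507.00 = £8,243.00 subject; 8.13% × £8,243.00 = £670.16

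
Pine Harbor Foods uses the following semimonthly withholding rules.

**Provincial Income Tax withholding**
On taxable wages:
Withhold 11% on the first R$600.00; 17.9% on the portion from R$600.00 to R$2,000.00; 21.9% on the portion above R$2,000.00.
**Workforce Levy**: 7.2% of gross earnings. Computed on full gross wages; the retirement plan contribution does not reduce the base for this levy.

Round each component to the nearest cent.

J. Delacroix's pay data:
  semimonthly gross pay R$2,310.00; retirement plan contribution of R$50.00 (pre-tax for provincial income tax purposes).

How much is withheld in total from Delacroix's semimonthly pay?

R$539.86

Provincial Income Tax: taxable = R$2,310.00 − R$50.00 = R$2,260.00
  R$316.60 + 21.9% × (R$2,260.00 − R$2,000.00) = R$316.60 + 21.9% × R$260.00 = R$373.54
Workforce Levy: 7.2% × R$2,310.00 = R$166.32
Total: R$373.54 + R$166.32 = R$539.86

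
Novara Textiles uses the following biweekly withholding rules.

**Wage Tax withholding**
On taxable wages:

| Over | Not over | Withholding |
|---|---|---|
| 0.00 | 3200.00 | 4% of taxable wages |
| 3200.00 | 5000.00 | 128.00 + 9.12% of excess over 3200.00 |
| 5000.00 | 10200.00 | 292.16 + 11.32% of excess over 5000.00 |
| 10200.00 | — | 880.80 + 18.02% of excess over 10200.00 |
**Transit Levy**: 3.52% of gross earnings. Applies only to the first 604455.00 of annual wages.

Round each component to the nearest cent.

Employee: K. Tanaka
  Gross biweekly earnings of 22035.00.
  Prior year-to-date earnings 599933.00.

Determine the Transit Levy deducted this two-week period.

159.17

Transit Levy: cap 604455.00 − YTD 599933.00 = 4522.00 subject; 3.52% × 4522.00 = 159.17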